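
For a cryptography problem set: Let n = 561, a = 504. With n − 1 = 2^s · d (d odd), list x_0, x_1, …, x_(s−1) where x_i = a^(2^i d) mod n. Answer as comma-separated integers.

243, 144, 540, 441

n − 1 = 560 = 2^4 · 35, so s = 4 and d = 35.
x_0 = 504^35 mod 561 = 243.
x_1 = 243^2 mod 561 = 144.
x_2 = 144^2 mod 561 = 540.
x_3 = 540^2 mod 561 = 441.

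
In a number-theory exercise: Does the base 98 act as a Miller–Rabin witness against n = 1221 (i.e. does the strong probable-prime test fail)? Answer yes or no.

n − 1 = 1220 = 2^2 · 305, so s = 2 and d = 305.
By repeated squaring, 98^305 ≡ 131 (mod 1221).
x_0 = 98^305 mod 1221 = 131.
x_0 is neither 1 nor 1220, so continue squaring.
x_1 = 131^2 mod 1221 = 67.
Reached i = s−1 = 1 without hitting −1: 98 is a Miller–Rabin witness and 1221 is composite.

yes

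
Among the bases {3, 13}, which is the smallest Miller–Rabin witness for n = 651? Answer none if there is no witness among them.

n − 1 = 650 = 2^1 · 325, so s = 1 and d = 325.
Base 3: x_0 = 3^325 mod 651 = 192. x_0 ∉ {1, 650} and s = 1, so 3 is a Miller–Rabin witness and 651 is composite.
Base 13: x_0 = 13^325 mod 651 = 181. x_0 ∉ {1, 650} and s = 1, so 13 is a Miller–Rabin witness and 651 is composite.
The smallest witness among the given bases is 3.

3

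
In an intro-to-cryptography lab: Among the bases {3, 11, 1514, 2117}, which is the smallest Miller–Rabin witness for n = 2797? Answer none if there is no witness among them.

n − 1 = 2796 = 2^2 · 699, so s = 2 and d = 699.
Base 3: x_0 = 3^699 mod 2797 = 1. x_0 = 1, so 3 is not a witness.
Base 11: x_0 = 11^699 mod 2797 = 1. x_0 = 1, so 11 is not a witness.
Base 1514: x_0 = 1514^699 mod 2797 = 2194. x_0 is neither 1 nor 2796, so continue squaring. x_1 = 2194^2 mod 2797 = 2796. x_1 ≡ −1, so 1514 is not a witness.
Base 2117: x_0 = 2117^699 mod 2797 = 1. x_0 = 1, so 2117 is not a witness.
No listed base is a witness for 2797.

none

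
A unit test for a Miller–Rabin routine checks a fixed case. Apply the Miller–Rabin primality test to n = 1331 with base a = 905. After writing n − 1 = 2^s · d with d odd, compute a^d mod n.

496

n − 1 = 1330 = 2^1 · 665, so s = 1 and d = 665.
905^665 mod 1331 = 496.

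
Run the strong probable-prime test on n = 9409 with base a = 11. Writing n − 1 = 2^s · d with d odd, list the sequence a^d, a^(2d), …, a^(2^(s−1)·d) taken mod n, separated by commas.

n − 1 = 9408 = 2^6 · 147, so s = 6 and d = 147.
x_0 = 11^147 mod 9409 = 6084.
x_1 = 6084^2 mod 9409 = 50.
x_2 = 50^2 mod 9409 = 2500.
x_3 = 2500^2 mod 9409 = 2424.
x_4 = 2424^2 mod 9409 = 4560.
x_5 = 4560^2 mod 9409 = 9119.

6084, 50, 2500, 2424, 4560, 9119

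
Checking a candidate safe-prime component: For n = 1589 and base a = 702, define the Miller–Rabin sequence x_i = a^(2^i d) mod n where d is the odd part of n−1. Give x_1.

n − 1 = 1588 = 2^2 · 397, so s = 2 and d = 397.
x_0 = 702^397 mod 1589 = 1395.
x_1 = 1395^2 mod 1589 = 1089.

1089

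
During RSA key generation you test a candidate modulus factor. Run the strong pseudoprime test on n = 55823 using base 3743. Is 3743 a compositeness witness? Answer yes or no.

n − 1 = 55822 = 2^1 · 27911, so s = 1 and d = 27911.
Repeated squaring mod 55823: 3743^1 ≡ 3743, 3743^2 ≡ 54299, 3743^4 ≡ 33833, 3743^8 ≡ 21274, 3743^16 ≡ 26015, 3743^32 ≡ 37996, 3743^64 ≡ 1590, 3743^128 ≡ 16065, 3743^256 ≡ 14496, 3743^512 ≡ 16244, 3743^1024 ≡ 48038, 3743^2048 ≡ 38270, 3743^4096 ≡ 20672, 3743^8192 ≡ 6519, 3743^16384 ≡ 16058.
27911 = 16384 + 8192 + 2048 + 1024 + 256 + 4 + 2 + 1, so 3743^27911 ≡ 16058·6519·38270·48038·14496·33833·54299·3743 ≡ 1 (mod 55823).
x_0 = 3743^27911 mod 55823 = 1.
x_0 = 1, so 3743 is not a witness.

no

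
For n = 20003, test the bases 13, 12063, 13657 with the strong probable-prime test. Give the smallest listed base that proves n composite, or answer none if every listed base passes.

13

n − 1 = 20002 = 2^1 · 10001, so s = 1 and d = 10001.
Base 13: x_0 = 13^10001 mod 20003 = 16583. x_0 ∉ {1, 20002} and s = 1, so 13 is a Miller–Rabin witness and 20003 is composite.
Base 12063: x_0 = 12063^10001 mod 20003 = 5256. x_0 ∉ {1, 20002} and s = 1, so 12063 is a Miller–Rabin witness and 20003 is composite.
Base 13657: x_0 = 13657^10001 mod 20003 = 3449. x_0 ∉ {1, 20002} and s = 1, so 13657 is a Miller–Rabin witness and 20003 is composite.
The smallest witness among the given bases is 13.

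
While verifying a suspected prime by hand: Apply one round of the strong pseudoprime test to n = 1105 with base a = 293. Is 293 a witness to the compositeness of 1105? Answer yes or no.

n − 1 = 1104 = 2^4 · 69, so s = 4 and d = 69.
x_0 = 293^69 mod 1105 = 463.
x_0 is neither 1 nor 1104, so continue squaring.
x_1 = 463^2 mod 1105 = 1104.
x_1 ≡ −1, so 293 is not a witness.

no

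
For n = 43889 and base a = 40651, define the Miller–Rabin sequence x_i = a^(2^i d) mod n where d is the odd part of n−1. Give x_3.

n − 1 = 43888 = 2^4 · 2743, so s = 4 and d = 2743.
x_0 = 40651^2743 mod 43889 = 8736.
x_1 = 8736^2 mod 43889 = 38614.
x_2 = 38614^2 mod 43889 = 43888.
x_3 = 43888^2 mod 43889 = 1.

1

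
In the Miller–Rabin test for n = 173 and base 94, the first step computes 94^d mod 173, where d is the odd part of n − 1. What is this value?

n − 1 = 172 = 2^2 · 43, so s = 2 and d = 43.
Repeated squaring mod 173: 94^1 ≡ 94, 94^2 ≡ 13, 94^4 ≡ 169, 94^8 ≡ 16, 94^16 ≡ 83, 94^32 ≡ 142.
43 = 32 + 8 + 2 + 1, so 94^43 ≡ 142·16·13·94 ≡ 80 (mod 173).

80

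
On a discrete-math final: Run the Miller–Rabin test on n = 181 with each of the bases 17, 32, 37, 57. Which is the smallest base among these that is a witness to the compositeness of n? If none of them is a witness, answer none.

n − 1 = 180 = 2^2 · 45, so s = 2 and d = 45.
Base 17: x_0 = 17^45 mod 181 = 19. x_0 is neither 1 nor 180, so continue squaring. x_1 = 19^2 mod 181 = 180. x_1 ≡ −1, so 17 is not a witness.
Base 32: x_0 = 32^45 mod 181 = 162. x_0 is neither 1 nor 180, so continue squaring. x_1 = 162^2 mod 181 = 180. x_1 ≡ −1, so 32 is not a witness.
Base 37: x_0 = 37^45 mod 181 = 180. x_0 = 180 ≡ −1, so 37 is not a witness.
Base 57: x_0 = 57^45 mod 181 = 19. x_0 is neither 1 nor 180, so continue squaring. x_1 = 19^2 mod 181 = 180. x_1 ≡ −1, so 57 is not a witness.
No listed base is a witness for 181.

none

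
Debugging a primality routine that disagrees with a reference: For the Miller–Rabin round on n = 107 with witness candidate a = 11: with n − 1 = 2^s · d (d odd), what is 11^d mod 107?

n − 1 = 106 = 2^1 · 53, so s = 1 and d = 53.
Repeated squaring mod 107: 11^1 ≡ 11, 11^2 ≡ 14, 11^4 ≡ 89, 11^8 ≡ 3, 11^16 ≡ 9, 11^32 ≡ 81.
53 = 32 + 16 + 4 + 1, so 11^53 ≡ 81·9·89·11 ≡ 1 (mod 107).

1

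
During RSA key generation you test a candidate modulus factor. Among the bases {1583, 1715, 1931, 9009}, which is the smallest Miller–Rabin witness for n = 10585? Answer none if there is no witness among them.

1715

n − 1 = 10584 = 2^3 · 1323, so s = 3 and d = 1323.
Base 1583: x_0 = 1583^1323 mod 10585 = 5667. x_0 is neither 1 nor 10584, so continue squaring. x_1 = 5667^2 mod 10585 = 10584. x_1 ≡ −1, so 1583 is not a witness.
Base 1715: x_0 = 1715^1323 mod 10585 = 6350. x_0 is neither 1 nor 10584, so continue squaring. x_1 = 6350^2 mod 10585 = 4235. x_2 = 4235^2 mod 10585 = 4235. Reached i = s−1 = 2 without hitting −1: 1715 is a Miller–Rabin witness and 10585 is composite.
Base 1931: x_0 = 1931^1323 mod 10585 = 2796. x_0 is neither 1 nor 10584, so continue squaring. x_1 = 2796^2 mod 10585 = 5886. x_2 = 5886^2 mod 10585 = 291. Reached i = s−1 = 2 without hitting −1: 1931 is a Miller–Rabin witness and 10585 is composite.
Base 9009: x_0 = 9009^1323 mod 10585 = 5319. x_0 is neither 1 nor 10584, so continue squaring. x_1 = 5319^2 mod 10585 = 8641. x_2 = 8641^2 mod 10585 = 291. Reached i = s−1 = 2 without hitting −1: 9009 is a Miller–Rabin witness and 10585 is composite.
The smallest witness among the given bases is 1715.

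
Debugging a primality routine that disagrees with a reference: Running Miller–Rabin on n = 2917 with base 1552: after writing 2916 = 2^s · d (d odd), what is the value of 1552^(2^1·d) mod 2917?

2916

n − 1 = 2916 = 2^2 · 729, so s = 2 and d = 729.
x_0 = 1552^729 mod 2917 = 54.
x_1 = 54^2 mod 2917 = 2916.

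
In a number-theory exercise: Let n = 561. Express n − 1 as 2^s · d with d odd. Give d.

35

Halving: 560 → 280 → 140 → 70 → 35; 35 is odd.
So 560 = 2^4 · 35.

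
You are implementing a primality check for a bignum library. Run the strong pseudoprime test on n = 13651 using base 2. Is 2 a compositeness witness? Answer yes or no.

yes

n − 1 = 13650 = 2^1 · 6825, so s = 1 and d = 6825.
Repeated squaring mod 13651: 2^1 ≡ 2, 2^2 ≡ 4, 2^4 ≡ 16, 2^8 ≡ 256, 2^16 ≡ 10932, 2^32 ≡ 7770, 2^64 ≡ 8178, 2^128 ≡ 3435, 2^256 ≡ 4761, 2^512 ≡ 6461, 2^1024 ≡ 13414, 2^2048 ≡ 1565, 2^4096 ≡ 5696.
6825 = 4096 + 2048 + 512 + 128 + 32 + 8 + 1, so 2^6825 ≡ 5696·1565·6461·3435·7770·256·2 ≡ 4388 (mod 13651).
x_0 = 2^6825 mod 13651 = 4388.
x_0 ∉ {1, 13650} and s = 1, so 2 is a Miller–Rabin witness and 13651 is composite.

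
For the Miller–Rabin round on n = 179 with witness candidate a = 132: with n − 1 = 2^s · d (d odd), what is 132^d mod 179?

178

n − 1 = 178 = 2^1 · 89, so s = 1 and d = 89.
132^89 mod 179 = 178.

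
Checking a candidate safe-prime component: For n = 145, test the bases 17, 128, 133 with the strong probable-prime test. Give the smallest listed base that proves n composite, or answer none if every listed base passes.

none

n − 1 = 144 = 2^4 · 9, so s = 4 and d = 9.
Base 17: x_0 = 17^9 mod 145 = 17. x_0 is neither 1 nor 144, so continue squaring. x_1 = 17^2 mod 145 = 144. x_1 ≡ −1, so 17 is not a witness.
Base 128: x_0 = 128^9 mod 145 = 128. x_0 is neither 1 nor 144, so continue squaring. x_1 = 128^2 mod 145 = 144. x_1 ≡ −1, so 128 is not a witness.
Base 133: x_0 = 133^9 mod 145 = 133. x_0 is neither 1 nor 144, so continue squaring. x_1 = 133^2 mod 145 = 144. x_1 ≡ −1, so 133 is not a witness.
No listed base is a witness for 145.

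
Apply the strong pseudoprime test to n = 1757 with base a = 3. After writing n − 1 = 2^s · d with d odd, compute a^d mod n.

n − 1 = 1756 = 2^2 · 439, so s = 2 and d = 439.
3^439 mod 1757 = 1529.

1529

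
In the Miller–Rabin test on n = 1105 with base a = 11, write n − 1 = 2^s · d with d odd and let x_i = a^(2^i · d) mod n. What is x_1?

831

n − 1 = 1104 = 2^4 · 69, so s = 4 and d = 69.
By repeated squaring, 11^69 ≡ 996 (mod 1105).
x_0 = 996.
x_1 = 996^2 mod 1105 = 831.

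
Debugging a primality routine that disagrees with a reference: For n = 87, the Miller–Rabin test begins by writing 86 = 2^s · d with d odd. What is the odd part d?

Halving: 86 → 43; 43 is odd.
So 86 = 2^1 · 43.

43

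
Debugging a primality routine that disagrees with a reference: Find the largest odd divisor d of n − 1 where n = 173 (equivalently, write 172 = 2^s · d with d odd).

43

Halving: 172 → 86 → 43; 43 is odd.
So 172 = 2^2 · 43.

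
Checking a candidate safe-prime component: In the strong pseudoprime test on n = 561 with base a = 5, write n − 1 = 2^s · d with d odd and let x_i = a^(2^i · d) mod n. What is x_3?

67

n − 1 = 560 = 2^4 · 35, so s = 4 and d = 35.
x_0 = 5^35 mod 561 = 23.
x_1 = 23^2 mod 561 = 529.
x_2 = 529^2 mod 561 = 463.
x_3 = 463^2 mod 561 = 67.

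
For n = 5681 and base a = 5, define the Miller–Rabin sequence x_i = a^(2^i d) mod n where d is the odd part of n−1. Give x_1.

2170

n − 1 = 5680 = 2^4 · 355, so s = 4 and d = 355.
x_0 = 5^355 mod 5681 = 4311.
x_1 = 4311^2 mod 5681 = 2170.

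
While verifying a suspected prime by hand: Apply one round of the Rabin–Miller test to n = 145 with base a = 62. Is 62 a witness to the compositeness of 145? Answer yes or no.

yes

n − 1 = 144 = 2^4 · 9, so s = 4 and d = 9.
x_0 = 62^9 mod 145 = 42.
x_0 is neither 1 nor 144, so continue squaring.
x_1 = 42^2 mod 145 = 24.
x_2 = 24^2 mod 145 = 141.
x_3 = 141^2 mod 145 = 16.
Reached i = s−1 = 3 without hitting −1: 62 is a Miller–Rabin witness and 145 is composite.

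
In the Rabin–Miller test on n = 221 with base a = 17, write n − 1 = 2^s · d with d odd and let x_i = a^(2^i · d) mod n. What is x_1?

68

n − 1 = 220 = 2^2 · 55, so s = 2 and d = 55.
x_0 = 17^55 mod 221 = 17.
x_1 = 17^2 mod 221 = 68.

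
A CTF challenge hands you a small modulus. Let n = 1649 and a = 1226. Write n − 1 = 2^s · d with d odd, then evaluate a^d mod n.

n − 1 = 1648 = 2^4 · 103, so s = 4 and d = 103.
Repeated squaring mod 1649: 1226^1 ≡ 1226, 1226^2 ≡ 837, 1226^4 ≡ 1393, 1226^8 ≡ 1225, 1226^16 ≡ 35, 1226^32 ≡ 1225, 1226^64 ≡ 35.
103 = 64 + 32 + 4 + 2 + 1, so 1226^103 ≡ 35·1225·1393·837·1226 ≡ 1420 (mod 1649).

1420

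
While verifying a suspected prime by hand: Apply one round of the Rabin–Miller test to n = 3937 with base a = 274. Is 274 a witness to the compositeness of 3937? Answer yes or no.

n − 1 = 3936 = 2^5 · 123, so s = 5 and d = 123.
x_0 = 274^123 mod 3937 = 3936.
x_0 = 3936 ≡ −1, so 274 is not a witness.

no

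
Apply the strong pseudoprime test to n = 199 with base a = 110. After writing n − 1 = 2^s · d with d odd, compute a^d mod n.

198

n − 1 = 198 = 2^1 · 99, so s = 1 and d = 99.
Repeated squaring mod 199: 110^1 ≡ 110, 110^2 ≡ 160, 110^4 ≡ 128, 110^8 ≡ 66, 110^16 ≡ 177, 110^32 ≡ 86, 110^64 ≡ 33.
99 = 64 + 32 + 2 + 1, so 110^99 ≡ 33·86·160·110 ≡ 198 (mod 199).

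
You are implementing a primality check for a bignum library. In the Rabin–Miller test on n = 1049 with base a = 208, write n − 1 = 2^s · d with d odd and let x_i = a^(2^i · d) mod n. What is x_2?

n − 1 = 1048 = 2^3 · 131, so s = 3 and d = 131.
x_0 = 208^131 mod 1049 = 1048.
x_1 = 1048^2 mod 1049 = 1.
x_2 = 1^2 mod 1049 = 1.

1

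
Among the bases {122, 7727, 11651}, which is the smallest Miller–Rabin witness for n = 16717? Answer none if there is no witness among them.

n − 1 = 16716 = 2^2 · 4179, so s = 2 and d = 4179.
Base 122: x_0 = 122^4179 mod 16717 = 10412. x_0 is neither 1 nor 16716, so continue squaring. x_1 = 10412^2 mod 16717 = 16716. x_1 ≡ −1, so 122 is not a witness.
Base 7727: x_0 = 7727^4179 mod 16717 = 3414. x_0 is neither 1 nor 16716, so continue squaring. x_1 = 3414^2 mod 16717 = 3647. Reached i = s−1 = 1 without hitting −1: 7727 is a Miller–Rabin witness and 16717 is composite.
Base 11651: x_0 = 11651^4179 mod 16717 = 16272. x_0 is neither 1 nor 16716, so continue squaring. x_1 = 16272^2 mod 16717 = 14138. Reached i = s−1 = 1 without hitting −1: 11651 is a Miller–Rabin witness and 16717 is composite.
The smallest witness among the given bases is 7727.

7727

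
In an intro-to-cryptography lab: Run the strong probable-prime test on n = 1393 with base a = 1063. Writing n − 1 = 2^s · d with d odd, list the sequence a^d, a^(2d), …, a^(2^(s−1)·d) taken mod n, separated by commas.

1189, 1219, 1023, 386

n − 1 = 1392 = 2^4 · 87, so s = 4 and d = 87.
x_0 = 1063^87 mod 1393 = 1189.
x_1 = 1189^2 mod 1393 = 1219.
x_2 = 1219^2 mod 1393 = 1023.
x_3 = 1023^2 mod 1393 = 386.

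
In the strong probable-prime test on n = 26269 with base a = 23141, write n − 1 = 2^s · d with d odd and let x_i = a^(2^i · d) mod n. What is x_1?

22889

n − 1 = 26268 = 2^2 · 6567, so s = 2 and d = 6567.
x_0 = 23141^6567 mod 26269 = 2692.
x_1 = 2692^2 mod 26269 = 22889.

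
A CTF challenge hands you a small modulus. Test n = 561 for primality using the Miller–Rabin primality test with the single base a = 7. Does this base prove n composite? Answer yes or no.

yes

n − 1 = 560 = 2^4 · 35, so s = 4 and d = 35.
Repeated squaring mod 561: 7^1 ≡ 7, 7^2 ≡ 49, 7^4 ≡ 157, 7^8 ≡ 526, 7^16 ≡ 103, 7^32 ≡ 511.
35 = 32 + 2 + 1, so 7^35 ≡ 511·49·7 ≡ 241 (mod 561).
x_0 = 7^35 mod 561 = 241.
x_0 is neither 1 nor 560, so continue squaring.
x_1 = 241^2 mod 561 = 298.
x_2 = 298^2 mod 561 = 166.
x_3 = 166^2 mod 561 = 67.
Reached i = s−1 = 3 without hitting −1: 7 is a Miller–Rabin witness and 561 is composite.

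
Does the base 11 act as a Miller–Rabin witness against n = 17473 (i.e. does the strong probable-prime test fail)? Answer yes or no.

yes

n − 1 = 17472 = 2^6 · 273, so s = 6 and d = 273.
x_0 = 11^273 mod 17473 = 6918.
x_0 is neither 1 nor 17472, so continue squaring.
x_1 = 6918^2 mod 17473 = 177.
x_2 = 177^2 mod 17473 = 13856.
x_3 = 13856^2 mod 17473 = 12885.
x_4 = 12885^2 mod 17473 = 12252.
x_5 = 12252^2 mod 17473 = 961.
Reached i = s−1 = 5 without hitting −1: 11 is a Miller–Rabin witness and 17473 is composite.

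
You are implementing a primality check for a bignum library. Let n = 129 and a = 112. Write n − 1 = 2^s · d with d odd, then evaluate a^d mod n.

n − 1 = 128 = 2^7 · 1, so s = 7 and d = 1.
112^1 mod 129 = 112.

112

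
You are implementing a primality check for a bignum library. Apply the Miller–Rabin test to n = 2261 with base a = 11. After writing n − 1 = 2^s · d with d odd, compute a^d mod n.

809

n − 1 = 2260 = 2^2 · 565, so s = 2 and d = 565.
11^565 mod 2261 = 809.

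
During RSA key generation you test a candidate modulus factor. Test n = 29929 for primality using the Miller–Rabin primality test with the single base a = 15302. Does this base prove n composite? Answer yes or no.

no

n − 1 = 29928 = 2^3 · 3741, so s = 3 and d = 3741.
Repeated squaring mod 29929: 15302^1 ≡ 15302, 15302^2 ≡ 16637, 15302^4 ≡ 6377, 15302^8 ≡ 22547, 15302^16 ≡ 23144, 15302^32 ≡ 5423, 15302^64 ≡ 18651, 15302^128 ≡ 24963, 15302^256 ≡ 29589, 15302^512 ≡ 25813, 15302^1024 ≡ 1642, 15302^2048 ≡ 2554.
3741 = 2048 + 1024 + 512 + 128 + 16 + 8 + 4 + 1, so 15302^3741 ≡ 2554·1642·25813·24963·23144·22547·6377·15302 ≡ 29928 (mod 29929).
x_0 = 15302^3741 mod 29929 = 29928.
x_0 = 29928 ≡ −1, so 15302 is not a witness.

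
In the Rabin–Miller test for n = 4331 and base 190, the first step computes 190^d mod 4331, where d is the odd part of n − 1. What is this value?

32

n − 1 = 4330 = 2^1 · 2165, so s = 1 and d = 2165.
Repeated squaring mod 4331: 190^1 ≡ 190, 190^2 ≡ 1452, 190^4 ≡ 3438, 190^8 ≡ 545, 190^16 ≡ 2517, 190^32 ≡ 3367, 190^64 ≡ 2462, 190^128 ≡ 2375, 190^256 ≡ 1663, 190^512 ≡ 2391, 190^1024 ≡ 4292, 190^2048 ≡ 1521.
2165 = 2048 + 64 + 32 + 16 + 4 + 1, so 190^2165 ≡ 1521·2462·3367·2517·3438·190 ≡ 32 (mod 4331).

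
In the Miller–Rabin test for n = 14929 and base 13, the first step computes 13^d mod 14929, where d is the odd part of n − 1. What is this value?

n − 1 = 14928 = 2^4 · 933, so s = 4 and d = 933.
Repeated squaring mod 14929: 13^1 ≡ 13, 13^2 ≡ 169, 13^4 ≡ 13632, 13^8 ≡ 10161, 13^16 ≡ 11886, 13^32 ≡ 3869, 13^64 ≡ 10303, 13^128 ≡ 6619, 13^256 ≡ 9475, 13^512 ≡ 7548.
933 = 512 + 256 + 128 + 32 + 4 + 1, so 13^933 ≡ 7548·9475·6619·3869·13632·13 ≡ 9717 (mod 14929).

9717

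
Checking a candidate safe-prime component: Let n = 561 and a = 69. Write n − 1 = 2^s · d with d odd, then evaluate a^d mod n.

375

n − 1 = 560 = 2^4 · 35, so s = 4 and d = 35.
69^35 mod 561 = 375.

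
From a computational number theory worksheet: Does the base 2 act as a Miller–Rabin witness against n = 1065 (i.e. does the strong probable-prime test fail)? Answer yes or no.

yes

n − 1 = 1064 = 2^3 · 133, so s = 3 and d = 133.
x_0 = 2^133 mod 1065 = 857.
x_0 is neither 1 nor 1064, so continue squaring.
x_1 = 857^2 mod 1065 = 664.
x_2 = 664^2 mod 1065 = 1051.
Reached i = s−1 = 2 without hitting −1: 2 is a Miller–Rabin witness and 1065 is composite.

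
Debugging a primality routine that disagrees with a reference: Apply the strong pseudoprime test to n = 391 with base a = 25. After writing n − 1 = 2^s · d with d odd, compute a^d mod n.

n − 1 = 390 = 2^1 · 195, so s = 1 and d = 195.
25^195 mod 391 = 325.

325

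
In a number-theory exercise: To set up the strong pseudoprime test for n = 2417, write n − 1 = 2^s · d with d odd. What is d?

151

Halving: 2416 → 1208 → 604 → 302 → 151; 151 is odd.
So 2416 = 2^4 · 151.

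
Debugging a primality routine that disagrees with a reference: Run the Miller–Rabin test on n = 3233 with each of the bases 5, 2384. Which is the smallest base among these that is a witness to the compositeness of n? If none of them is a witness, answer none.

n − 1 = 3232 = 2^5 · 101, so s = 5 and d = 101.
Base 5: x_0 = 5^101 mod 3233 = 2505. x_0 is neither 1 nor 3232, so continue squaring. x_1 = 2505^2 mod 3233 = 3005. x_2 = 3005^2 mod 3233 = 256. x_3 = 256^2 mod 3233 = 876. x_4 = 876^2 mod 3233 = 1155. Reached i = s−1 = 4 without hitting −1: 5 is a Miller–Rabin witness and 3233 is composite.
Base 2384: x_0 = 2384^101 mod 3233 = 370. x_0 is neither 1 nor 3232, so continue squaring. x_1 = 370^2 mod 3233 = 1114. x_2 = 1114^2 mod 3233 = 2757. x_3 = 2757^2 mod 3233 = 266. x_4 = 266^2 mod 3233 = 2863. Reached i = s−1 = 4 without hitting −1: 2384 is a Miller–Rabin witness and 3233 is composite.
The smallest witness among the given bases is 5.

5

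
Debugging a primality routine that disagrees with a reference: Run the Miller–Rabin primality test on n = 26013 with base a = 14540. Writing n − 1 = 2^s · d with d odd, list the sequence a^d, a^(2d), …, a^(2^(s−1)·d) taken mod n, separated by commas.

20486, 8467

n − 1 = 26012 = 2^2 · 6503, so s = 2 and d = 6503.
x_0 = 14540^6503 mod 26013 = 20486.
x_1 = 20486^2 mod 26013 = 8467.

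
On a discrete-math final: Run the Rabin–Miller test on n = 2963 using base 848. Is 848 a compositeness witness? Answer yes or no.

n − 1 = 2962 = 2^1 · 1481, so s = 1 and d = 1481.
Repeated squaring mod 2963: 848^1 ≡ 848, 848^2 ≡ 2058, 848^4 ≡ 1237, 848^8 ≡ 1261, 848^16 ≡ 1953, 848^32 ≡ 828, 848^64 ≡ 1131, 848^128 ≡ 2108, 848^256 ≡ 2127, 848^512 ≡ 2591, 848^1024 ≡ 2086.
1481 = 1024 + 256 + 128 + 64 + 8 + 1, so 848^1481 ≡ 2086·2127·2108·1131·1261·848 ≡ 2962 (mod 2963).
x_0 = 848^1481 mod 2963 = 2962.
x_0 = 2962 ≡ −1, so 848 is not a witness.

no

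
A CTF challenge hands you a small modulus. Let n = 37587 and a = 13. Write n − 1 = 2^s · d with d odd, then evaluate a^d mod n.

n − 1 = 37586 = 2^1 · 18793, so s = 1 and d = 18793.
13^18793 mod 37587 = 23779.

23779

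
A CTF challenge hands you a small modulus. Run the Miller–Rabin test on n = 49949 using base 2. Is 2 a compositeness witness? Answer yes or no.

n − 1 = 49948 = 2^2 · 12487, so s = 2 and d = 12487.
x_0 = 2^12487 mod 49949 = 1426.
x_0 is neither 1 nor 49948, so continue squaring.
x_1 = 1426^2 mod 49949 = 35516.
Reached i = s−1 = 1 without hitting −1: 2 is a Miller–Rabin witness and 49949 is composite.

yes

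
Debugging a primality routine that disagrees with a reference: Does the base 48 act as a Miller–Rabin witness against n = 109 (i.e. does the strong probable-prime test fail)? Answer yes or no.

n − 1 = 108 = 2^2 · 27, so s = 2 and d = 27.
x_0 = 48^27 mod 109 = 1.
x_0 = 1, so 48 is not a witness.

no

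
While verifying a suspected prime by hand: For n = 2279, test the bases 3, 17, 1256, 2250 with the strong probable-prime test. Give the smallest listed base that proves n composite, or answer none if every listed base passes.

n − 1 = 2278 = 2^1 · 1139, so s = 1 and d = 1139.
Base 3: x_0 = 3^1139 mod 2279 = 1920. x_0 ∉ {1, 2278} and s = 1, so 3 is a Miller–Rabin witness and 2279 is composite.
Base 17: x_0 = 17^1139 mod 2279 = 2018. x_0 ∉ {1, 2278} and s = 1, so 17 is a Miller–Rabin witness and 2279 is composite.
Base 1256: x_0 = 1256^1139 mod 2279 = 1601. x_0 ∉ {1, 2278} and s = 1, so 1256 is a Miller–Rabin witness and 2279 is composite.
Base 2250: x_0 = 2250^1139 mod 2279 = 281. x_0 ∉ {1, 2278} and s = 1, so 2250 is a Miller–Rabin witness and 2279 is composite.
The smallest witness among the given bases is 3.

3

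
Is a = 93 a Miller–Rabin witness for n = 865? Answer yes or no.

n − 1 = 864 = 2^5 · 27, so s = 5 and d = 27.
x_0 = 93^27 mod 865 = 772.
x_0 is neither 1 nor 864, so continue squaring.
x_1 = 772^2 mod 865 = 864.
x_1 ≡ −1, so 93 is not a witness.

no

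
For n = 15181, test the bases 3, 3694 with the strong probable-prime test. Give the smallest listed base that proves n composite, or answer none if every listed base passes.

3

n − 1 = 15180 = 2^2 · 3795, so s = 2 and d = 3795.
Base 3: x_0 = 3^3795 mod 15181 = 9683. x_0 is neither 1 nor 15180, so continue squaring. x_1 = 9683^2 mod 15181 = 2633. Reached i = s−1 = 1 without hitting −1: 3 is a Miller–Rabin witness and 15181 is composite.
Base 3694: x_0 = 3694^3795 mod 15181 = 7333. x_0 is neither 1 nor 15180, so continue squaring. x_1 = 7333^2 mod 15181 = 1787. Reached i = s−1 = 1 without hitting −1: 3694 is a Miller–Rabin witness and 15181 is composite.
The smallest witness among the given bases is 3.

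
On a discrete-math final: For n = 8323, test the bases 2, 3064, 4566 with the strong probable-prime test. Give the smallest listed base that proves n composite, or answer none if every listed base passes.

n − 1 = 8322 = 2^1 · 4161, so s = 1 and d = 4161.
Base 2: x_0 = 2^4161 mod 8323 = 4922. x_0 ∉ {1, 8322} and s = 1, so 2 is a Miller–Rabin witness and 8323 is composite.
Base 3064: x_0 = 3064^4161 mod 8323 = 7902. x_0 ∉ {1, 8322} and s = 1, so 3064 is a Miller–Rabin witness and 8323 is composite.
Base 4566: x_0 = 4566^4161 mod 8323 = 4894. x_0 ∉ {1, 8322} and s = 1, so 4566 is a Miller–Rabin witness and 8323 is composite.
The smallest witness among the given bases is 2.

2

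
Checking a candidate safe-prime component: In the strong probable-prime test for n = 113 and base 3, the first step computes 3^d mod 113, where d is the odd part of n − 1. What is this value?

n − 1 = 112 = 2^4 · 7, so s = 4 and d = 7.
3^7 mod 113 = 40.

40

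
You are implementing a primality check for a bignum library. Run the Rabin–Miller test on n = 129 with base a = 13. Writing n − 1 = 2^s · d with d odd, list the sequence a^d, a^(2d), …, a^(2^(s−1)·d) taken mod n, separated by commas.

n − 1 = 128 = 2^7 · 1, so s = 7 and d = 1.
x_0 = 13^1 mod 129 = 13.
x_1 = 13^2 mod 129 = 40.
x_2 = 40^2 mod 129 = 52.
x_3 = 52^2 mod 129 = 124.
x_4 = 124^2 mod 129 = 25.
x_5 = 25^2 mod 129 = 109.
x_6 = 109^2 mod 129 = 13.

13, 40, 52, 124, 25, 109, 13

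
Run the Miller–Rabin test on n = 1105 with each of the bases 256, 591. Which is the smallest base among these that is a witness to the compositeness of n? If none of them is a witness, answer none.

n − 1 = 1104 = 2^4 · 69, so s = 4 and d = 69.
Base 256: x_0 = 256^69 mod 1105 = 1. x_0 = 1, so 256 is not a witness.
Base 591: x_0 = 591^69 mod 1105 = 421. x_0 is neither 1 nor 1104, so continue squaring. x_1 = 421^2 mod 1105 = 441. x_2 = 441^2 mod 1105 = 1. x_2 = 1 but x_1 ≠ ±1, a nontrivial square root of 1 — 591 is a witness and 1105 is composite.
The smallest witness among the given bases is 591.

591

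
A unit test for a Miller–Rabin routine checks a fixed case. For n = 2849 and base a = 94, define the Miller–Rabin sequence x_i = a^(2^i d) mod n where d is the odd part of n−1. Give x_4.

1857

n − 1 = 2848 = 2^5 · 89, so s = 5 and d = 89.
x_0 = 94^89 mod 2849 = 838.
x_1 = 838^2 mod 2849 = 1390.
x_2 = 1390^2 mod 2849 = 478.
x_3 = 478^2 mod 2849 = 564.
x_4 = 564^2 mod 2849 = 1857.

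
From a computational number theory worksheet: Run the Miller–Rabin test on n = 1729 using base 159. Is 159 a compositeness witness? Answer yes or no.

n − 1 = 1728 = 2^6 · 27, so s = 6 and d = 27.
x_0 = 159^27 mod 1729 = 1483.
x_0 is neither 1 nor 1728, so continue squaring.
x_1 = 1483^2 mod 1729 = 1.
x_1 = 1 but x_0 ≠ ±1, a nontrivial square root of 1 — 159 is a witness and 1729 is composite.

yes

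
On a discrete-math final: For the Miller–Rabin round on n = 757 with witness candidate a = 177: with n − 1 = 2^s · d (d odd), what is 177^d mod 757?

n − 1 = 756 = 2^2 · 189, so s = 2 and d = 189.
177^189 mod 757 = 1.

1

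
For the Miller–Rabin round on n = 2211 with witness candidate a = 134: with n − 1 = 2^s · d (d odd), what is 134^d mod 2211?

n − 1 = 2210 = 2^1 · 1105, so s = 1 and d = 1105.
Repeated squaring mod 2211: 134^1 ≡ 134, 134^2 ≡ 268, 134^4 ≡ 1072, 134^8 ≡ 1675, 134^16 ≡ 2077, 134^32 ≡ 268, 134^64 ≡ 1072, 134^128 ≡ 1675, 134^256 ≡ 2077, 134^512 ≡ 268, 134^1024 ≡ 1072.
1105 = 1024 + 64 + 16 + 1, so 134^1105 ≡ 1072·1072·2077·134 ≡ 2144 (mod 2211).

2144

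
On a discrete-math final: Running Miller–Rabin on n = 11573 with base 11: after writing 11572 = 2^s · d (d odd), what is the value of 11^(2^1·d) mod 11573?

4334

n − 1 = 11572 = 2^2 · 2893, so s = 2 and d = 2893.
x_0 = 11^2893 mod 11573 = 1519.
x_1 = 1519^2 mod 11573 = 4334.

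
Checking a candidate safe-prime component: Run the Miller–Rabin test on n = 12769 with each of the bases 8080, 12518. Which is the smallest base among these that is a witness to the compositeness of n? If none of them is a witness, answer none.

12518

n − 1 = 12768 = 2^5 · 399, so s = 5 and d = 399.
Base 8080: x_0 = 8080^399 mod 12769 = 11059. x_0 is neither 1 nor 12768, so continue squaring. x_1 = 11059^2 mod 12769 = 12768. x_1 ≡ −1, so 8080 is not a witness.
Base 12518: x_0 = 12518^399 mod 12769 = 6259. x_0 is neither 1 nor 12768, so continue squaring. x_1 = 6259^2 mod 12769 = 12558. x_2 = 12558^2 mod 12769 = 6214. x_3 = 6214^2 mod 12769 = 340. x_4 = 340^2 mod 12769 = 679. Reached i = s−1 = 4 without hitting −1: 12518 is a Miller–Rabin witness and 12769 is composite.
The smallest witness among the given bases is 12518.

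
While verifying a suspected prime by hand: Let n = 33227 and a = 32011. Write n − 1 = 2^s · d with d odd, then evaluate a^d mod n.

17434

n − 1 = 33226 = 2^1 · 16613, so s = 1 and d = 16613.
By repeated squaring, 32011^16613 ≡ 17434 (mod 33227).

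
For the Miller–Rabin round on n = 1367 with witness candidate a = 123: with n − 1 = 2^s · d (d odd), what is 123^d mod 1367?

n − 1 = 1366 = 2^1 · 683, so s = 1 and d = 683.
Repeated squaring mod 1367: 123^1 ≡ 123, 123^2 ≡ 92, 123^4 ≡ 262, 123^8 ≡ 294, 123^16 ≡ 315, 123^32 ≡ 801, 123^64 ≡ 478, 123^128 ≡ 195, 123^256 ≡ 1116, 123^512 ≡ 119.
683 = 512 + 128 + 32 + 8 + 2 + 1, so 123^683 ≡ 119·195·801·294·92·123 ≡ 1366 (mod 1367).

1366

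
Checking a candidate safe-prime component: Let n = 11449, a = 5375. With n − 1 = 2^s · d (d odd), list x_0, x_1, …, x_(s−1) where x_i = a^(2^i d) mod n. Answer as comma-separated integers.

n − 1 = 11448 = 2^3 · 1431, so s = 3 and d = 1431.
x_0 = 5375^1431 mod 11449 = 9417.
x_1 = 9417^2 mod 11449 = 7384.
x_2 = 7384^2 mod 11449 = 3318.

9417, 7384, 3318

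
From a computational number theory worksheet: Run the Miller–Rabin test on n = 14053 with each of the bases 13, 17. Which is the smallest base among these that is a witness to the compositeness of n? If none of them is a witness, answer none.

n − 1 = 14052 = 2^2 · 3513, so s = 2 and d = 3513.
Base 13: x_0 = 13^3513 mod 14053 = 3744. x_0 is neither 1 nor 14052, so continue squaring. x_1 = 3744^2 mod 14053 = 6695. Reached i = s−1 = 1 without hitting −1: 13 is a Miller–Rabin witness and 14053 is composite.
Base 17: x_0 = 17^3513 mod 14053 = 3327. x_0 is neither 1 nor 14052, so continue squaring. x_1 = 3327^2 mod 14053 = 9218. Reached i = s−1 = 1 without hitting −1: 17 is a Miller–Rabin witness and 14053 is composite.
The smallest witness among the given bases is 13.

13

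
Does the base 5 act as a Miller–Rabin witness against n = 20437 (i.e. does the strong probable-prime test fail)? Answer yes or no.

n − 1 = 20436 = 2^2 · 5109, so s = 2 and d = 5109.
x_0 = 5^5109 mod 20437 = 8511.
x_0 is neither 1 nor 20436, so continue squaring.
x_1 = 8511^2 mod 20437 = 8393.
Reached i = s−1 = 1 without hitting −1: 5 is a Miller–Rabin witness and 20437 is composite.

yes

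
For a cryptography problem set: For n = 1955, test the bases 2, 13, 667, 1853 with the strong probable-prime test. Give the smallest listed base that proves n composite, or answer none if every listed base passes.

2

n − 1 = 1954 = 2^1 · 977, so s = 1 and d = 977.
Base 2: x_0 = 2^977 mod 1955 = 512. x_0 ∉ {1, 1954} and s = 1, so 2 is a Miller–Rabin witness and 1955 is composite.
Base 13: x_0 = 13^977 mod 1955 = 693. x_0 ∉ {1, 1954} and s = 1, so 13 is a Miller–Rabin witness and 1955 is composite.
Base 667: x_0 = 667^977 mod 1955 = 667. x_0 ∉ {1, 1954} and s = 1, so 667 is a Miller–Rabin witness and 1955 is composite.
Base 1853: x_0 = 1853^977 mod 1955 = 578. x_0 ∉ {1, 1954} and s = 1, so 1853 is a Miller–Rabin witness and 1955 is composite.
The smallest witness among the given bases is 2.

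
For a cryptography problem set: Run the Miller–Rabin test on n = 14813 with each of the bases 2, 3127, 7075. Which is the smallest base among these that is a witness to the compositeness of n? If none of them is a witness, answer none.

none

n − 1 = 14812 = 2^2 · 3703, so s = 2 and d = 3703.
Base 2: x_0 = 2^3703 mod 14813 = 3322. x_0 is neither 1 nor 14812, so continue squaring. x_1 = 3322^2 mod 14813 = 14812. x_1 ≡ −1, so 2 is not a witness.
Base 3127: x_0 = 3127^3703 mod 14813 = 11491. x_0 is neither 1 nor 14812, so continue squaring. x_1 = 11491^2 mod 14813 = 14812. x_1 ≡ −1, so 3127 is not a witness.
Base 7075: x_0 = 7075^3703 mod 14813 = 1. x_0 = 1, so 7075 is not a witness.
No listed base is a witness for 14813.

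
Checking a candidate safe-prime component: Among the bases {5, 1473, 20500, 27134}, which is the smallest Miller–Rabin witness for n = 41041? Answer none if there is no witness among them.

n − 1 = 41040 = 2^4 · 2565, so s = 4 and d = 2565.
Base 5: x_0 = 5^2565 mod 41041 = 38303. x_0 is neither 1 nor 41040, so continue squaring. x_1 = 38303^2 mod 41041 = 27182. x_2 = 27182^2 mod 41041 = 1. x_2 = 1 but x_1 ≠ ±1, a nontrivial square root of 1 — 5 is a witness and 41041 is composite.
Base 1473: x_0 = 1473^2565 mod 41041 = 34033. x_0 is neither 1 nor 41040, so continue squaring. x_1 = 34033^2 mod 41041 = 27028. x_2 = 27028^2 mod 41041 = 24025. x_3 = 24025^2 mod 41041 = 1. x_3 = 1 but x_2 ≠ ±1, a nontrivial square root of 1 — 1473 is a witness and 41041 is composite.
Base 20500: x_0 = 20500^2565 mod 41041 = 11439. x_0 is neither 1 nor 41040, so continue squaring. x_1 = 11439^2 mod 41041 = 12013. x_2 = 12013^2 mod 41041 = 12013. x_3 = 12013^2 mod 41041 = 12013. Reached i = s−1 = 3 without hitting −1: 20500 is a Miller–Rabin witness and 41041 is composite.
Base 27134: x_0 = 27134^2565 mod 41041 = 34308. x_0 is neither 1 nor 41040, so continue squaring. x_1 = 34308^2 mod 41041 = 24025. x_2 = 24025^2 mod 41041 = 1. x_2 = 1 but x_1 ≠ ±1, a nontrivial square root of 1 — 27134 is a witness and 41041 is composite.
The smallest witness among the given bases is 5.

5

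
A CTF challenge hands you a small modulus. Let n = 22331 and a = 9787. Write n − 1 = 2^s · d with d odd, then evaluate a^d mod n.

n − 1 = 22330 = 2^1 · 11165, so s = 1 and d = 11165.
9787^11165 mod 22331 = 7311.

7311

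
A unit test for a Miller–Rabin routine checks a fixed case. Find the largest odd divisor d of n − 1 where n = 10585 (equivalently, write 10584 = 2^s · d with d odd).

Halving: 10584 → 5292 → 2646 → 1323; 1323 is odd.
So 10584 = 2^3 · 1323.

1323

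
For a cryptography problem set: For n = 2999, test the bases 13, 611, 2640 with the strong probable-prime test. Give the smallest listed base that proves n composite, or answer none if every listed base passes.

none

n − 1 = 2998 = 2^1 · 1499, so s = 1 and d = 1499.
Base 13: x_0 = 13^1499 mod 2999 = 1. x_0 = 1, so 13 is not a witness.
Base 611: x_0 = 611^1499 mod 2999 = 1. x_0 = 1, so 611 is not a witness.
Base 2640: x_0 = 2640^1499 mod 2999 = 1. x_0 = 1, so 2640 is not a witness.
No listed base is a witness for 2999.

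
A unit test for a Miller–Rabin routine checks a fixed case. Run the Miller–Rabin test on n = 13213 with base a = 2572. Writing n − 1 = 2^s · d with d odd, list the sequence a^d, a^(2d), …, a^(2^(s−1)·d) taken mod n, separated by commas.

4650, 6032

n − 1 = 13212 = 2^2 · 3303, so s = 2 and d = 3303.
x_0 = 2572^3303 mod 13213 = 4650.
x_1 = 4650^2 mod 13213 = 6032.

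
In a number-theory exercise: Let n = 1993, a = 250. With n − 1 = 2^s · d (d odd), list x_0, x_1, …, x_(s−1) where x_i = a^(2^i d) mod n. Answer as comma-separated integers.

n − 1 = 1992 = 2^3 · 249, so s = 3 and d = 249.
x_0 = 250^249 mod 1993 = 1033.
x_1 = 1033^2 mod 1993 = 834.
x_2 = 834^2 mod 1993 = 1992.

1033, 834, 1992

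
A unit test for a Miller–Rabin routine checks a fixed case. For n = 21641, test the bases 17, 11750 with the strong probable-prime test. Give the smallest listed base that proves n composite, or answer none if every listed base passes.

n − 1 = 21640 = 2^3 · 2705, so s = 3 and d = 2705.
Base 17: x_0 = 17^2705 mod 21641 = 272. x_0 is neither 1 nor 21640, so continue squaring. x_1 = 272^2 mod 21641 = 9061. x_2 = 9061^2 mod 21641 = 17408. Reached i = s−1 = 2 without hitting −1: 17 is a Miller–Rabin witness and 21641 is composite.
Base 11750: x_0 = 11750^2705 mod 21641 = 2672. x_0 is neither 1 nor 21640, so continue squaring. x_1 = 2672^2 mod 21641 = 19695. x_2 = 19695^2 mod 21641 = 21382. Reached i = s−1 = 2 without hitting −1: 11750 is a Miller–Rabin witness and 21641 is composite.
The smallest witness among the given bases is 17.

17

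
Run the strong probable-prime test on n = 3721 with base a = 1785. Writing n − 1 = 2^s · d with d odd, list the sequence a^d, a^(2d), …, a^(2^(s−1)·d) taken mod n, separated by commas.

n − 1 = 3720 = 2^3 · 465, so s = 3 and d = 465.
x_0 = 1785^465 mod 3721 = 184.
x_1 = 184^2 mod 3721 = 367.
x_2 = 367^2 mod 3721 = 733.

184, 367, 733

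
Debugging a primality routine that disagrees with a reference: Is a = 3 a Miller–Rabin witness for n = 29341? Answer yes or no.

n − 1 = 29340 = 2^2 · 7335, so s = 2 and d = 7335.
x_0 = 3^7335 mod 29341 = 22569.
x_0 is neither 1 nor 29340, so continue squaring.
x_1 = 22569^2 mod 29341 = 1.
x_1 = 1 but x_0 ≠ ±1, a nontrivial square root of 1 — 3 is a witness and 29341 is composite.

yes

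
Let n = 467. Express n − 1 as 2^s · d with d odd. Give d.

Halving: 466 → 233; 233 is odd.
So 466 = 2^1 · 233.

233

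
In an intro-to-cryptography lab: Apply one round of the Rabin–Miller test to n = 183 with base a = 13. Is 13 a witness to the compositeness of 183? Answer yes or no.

n − 1 = 182 = 2^1 · 91, so s = 1 and d = 91.
Repeated squaring mod 183: 13^1 ≡ 13, 13^2 ≡ 169, 13^4 ≡ 13, 13^8 ≡ 169, 13^16 ≡ 13, 13^32 ≡ 169, 13^64 ≡ 13.
91 = 64 + 16 + 8 + 2 + 1, so 13^91 ≡ 13·13·169·169·13 ≡ 13 (mod 183).
x_0 = 13^91 mod 183 = 13.
x_0 ∉ {1, 182} and s = 1, so 13 is a Miller–Rabin witness and 183 is composite.

yes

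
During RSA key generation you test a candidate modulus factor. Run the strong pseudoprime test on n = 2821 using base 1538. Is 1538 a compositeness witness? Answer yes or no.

n − 1 = 2820 = 2^2 · 705, so s = 2 and d = 705.
Repeated squaring mod 2821: 1538^1 ≡ 1538, 1538^2 ≡ 1446, 1538^4 ≡ 555, 1538^8 ≡ 536, 1538^16 ≡ 2375, 1538^32 ≡ 1446, 1538^64 ≡ 555, 1538^128 ≡ 536, 1538^256 ≡ 2375, 1538^512 ≡ 1446.
705 = 512 + 128 + 64 + 1, so 1538^705 ≡ 1446·536·555·1538 ≡ 2729 (mod 2821).
x_0 = 1538^705 mod 2821 = 2729.
x_0 is neither 1 nor 2820, so continue squaring.
x_1 = 2729^2 mod 2821 = 1.
x_1 = 1 but x_0 ≠ ±1, a nontrivial square root of 1 — 1538 is a witness and 2821 is composite.

yes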